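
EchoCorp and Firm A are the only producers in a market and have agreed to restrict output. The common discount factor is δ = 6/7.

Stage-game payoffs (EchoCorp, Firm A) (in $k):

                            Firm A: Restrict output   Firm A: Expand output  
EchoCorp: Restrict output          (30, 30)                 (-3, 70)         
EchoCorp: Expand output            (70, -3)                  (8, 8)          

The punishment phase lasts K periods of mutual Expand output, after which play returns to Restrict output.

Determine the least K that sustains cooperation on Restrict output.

3

IC: δ(1−δ^K)/(1−δ) ≥ (70−30)/(30−8) = 20/11.
With δ = 6/7: need 1 − δ^K ≥ 20/11·(1−6/7)/(6/7), i.e. δ^K ≤ 0.6970.
Since (6/7)^2 = 0.7347 and (6/7)^3 = 0.6297, the smallest such K is 3.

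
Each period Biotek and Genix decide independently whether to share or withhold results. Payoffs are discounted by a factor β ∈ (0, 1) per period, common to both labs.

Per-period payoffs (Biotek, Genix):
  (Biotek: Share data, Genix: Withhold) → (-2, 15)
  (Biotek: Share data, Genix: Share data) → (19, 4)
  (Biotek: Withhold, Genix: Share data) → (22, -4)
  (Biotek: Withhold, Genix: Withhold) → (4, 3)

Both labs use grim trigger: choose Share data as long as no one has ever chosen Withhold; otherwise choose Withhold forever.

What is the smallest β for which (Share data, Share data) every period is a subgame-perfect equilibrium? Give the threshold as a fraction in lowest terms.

11/12

Biotek's threshold: (22−19)/(22−4) = 1/6.
Genix's threshold: (15−4)/(15−3) = 11/12.
1/6 < 11/12, so Genix binds and β* = 11/12.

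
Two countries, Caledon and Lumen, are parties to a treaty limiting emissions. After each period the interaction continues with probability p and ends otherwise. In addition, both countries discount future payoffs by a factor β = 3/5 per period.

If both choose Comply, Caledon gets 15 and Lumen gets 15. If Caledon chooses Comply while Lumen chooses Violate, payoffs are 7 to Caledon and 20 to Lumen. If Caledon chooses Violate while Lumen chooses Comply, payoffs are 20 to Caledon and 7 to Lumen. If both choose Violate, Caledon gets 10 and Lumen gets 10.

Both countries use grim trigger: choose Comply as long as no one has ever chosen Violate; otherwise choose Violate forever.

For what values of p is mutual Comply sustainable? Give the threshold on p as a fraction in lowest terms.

5/6

With continuation probability p and discount β, the effective per-period discount factor is βp.
Grim-trigger IC: βp ≥ (20−15)/(20−10) = 1/2.
So p ≥ (1/2)/(3/5) = 5/6.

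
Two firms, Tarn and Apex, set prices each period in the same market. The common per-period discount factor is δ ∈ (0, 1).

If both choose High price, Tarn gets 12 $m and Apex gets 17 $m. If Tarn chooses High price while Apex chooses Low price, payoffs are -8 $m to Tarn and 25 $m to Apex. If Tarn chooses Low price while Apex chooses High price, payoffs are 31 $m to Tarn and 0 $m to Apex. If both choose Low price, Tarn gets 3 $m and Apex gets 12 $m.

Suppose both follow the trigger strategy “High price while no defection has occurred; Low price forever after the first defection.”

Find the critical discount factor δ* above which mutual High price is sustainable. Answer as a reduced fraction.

Tarn: cooperation gives 12 each period; deviation gives 31 once then 3 forever.
  12/(1−δ) ≥ 31 + 3δ/(1−δ) ⇒ δ ≥ 19/28.
Apex: cooperation gives 17 each period; deviation gives 25 once then 12 forever.
  δ ≥ 8/13.
Both must hold, so the binding constraint is Tarn's: δ ≥ 19/28.

19/28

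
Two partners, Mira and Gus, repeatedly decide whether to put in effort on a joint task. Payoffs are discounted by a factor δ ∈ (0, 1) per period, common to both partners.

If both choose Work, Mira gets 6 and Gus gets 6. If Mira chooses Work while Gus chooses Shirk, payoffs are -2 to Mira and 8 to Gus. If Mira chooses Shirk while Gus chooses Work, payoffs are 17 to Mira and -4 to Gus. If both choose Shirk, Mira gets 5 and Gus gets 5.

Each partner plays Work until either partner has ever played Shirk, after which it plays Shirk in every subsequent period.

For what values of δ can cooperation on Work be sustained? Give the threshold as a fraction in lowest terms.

11/12

Mira's threshold: (17−6)/(17−5) = 11/12.
Gus's threshold: (8−6)/(8−5) = 2/3.
11/12 > 2/3, so Mira binds and δ* = 11/12.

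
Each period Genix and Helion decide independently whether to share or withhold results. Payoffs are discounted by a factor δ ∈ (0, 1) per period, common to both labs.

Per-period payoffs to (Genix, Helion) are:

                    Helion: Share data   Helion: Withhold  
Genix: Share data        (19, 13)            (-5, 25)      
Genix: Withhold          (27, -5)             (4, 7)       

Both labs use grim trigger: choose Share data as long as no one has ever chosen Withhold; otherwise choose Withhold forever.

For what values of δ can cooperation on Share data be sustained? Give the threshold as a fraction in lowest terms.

2/3

Genix: cooperation gives 19 each period; deviation gives 27 once then 4 forever.
  19/(1−δ) ≥ 27 + 4δ/(1−δ) ⇒ δ ≥ 8/23.
Helion: cooperation gives 13 each period; deviation gives 25 once then 7 forever.
  δ ≥ 12/18 = 2/3.
Both must hold, so the binding constraint is Helion's: δ ≥ 2/3.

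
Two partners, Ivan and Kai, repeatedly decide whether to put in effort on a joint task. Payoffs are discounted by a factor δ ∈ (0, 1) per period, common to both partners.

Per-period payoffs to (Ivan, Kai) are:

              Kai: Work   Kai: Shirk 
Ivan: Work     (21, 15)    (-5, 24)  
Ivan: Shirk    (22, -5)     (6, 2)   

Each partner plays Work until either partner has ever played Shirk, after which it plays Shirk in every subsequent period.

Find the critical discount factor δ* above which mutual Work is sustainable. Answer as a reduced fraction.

Ivan: cooperation gives 21 each period; deviation gives 22 once then 6 forever.
  21/(1−δ) ≥ 22 + 6δ/(1−δ) ⇒ δ ≥ 1/16.
Kai: cooperation gives 15 each period; deviation gives 24 once then 2 forever.
  δ ≥ 9/22.
Both must hold, so the binding constraint is Kai's: δ ≥ 9/22.

9/22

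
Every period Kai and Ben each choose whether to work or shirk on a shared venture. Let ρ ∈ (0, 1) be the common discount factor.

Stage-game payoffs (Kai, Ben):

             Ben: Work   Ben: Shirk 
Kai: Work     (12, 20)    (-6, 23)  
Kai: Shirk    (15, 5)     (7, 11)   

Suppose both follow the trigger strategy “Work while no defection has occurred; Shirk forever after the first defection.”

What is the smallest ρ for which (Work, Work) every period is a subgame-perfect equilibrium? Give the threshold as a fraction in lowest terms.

3/8

Kai: cooperation gives 12 each period; deviation gives 15 once then 7 forever.
  12/(1−ρ) ≥ 15 + 7ρ/(1−ρ) ⇒ ρ ≥ 3/8.
Ben: cooperation gives 20 each period; deviation gives 23 once then 11 forever.
  ρ ≥ 3/12 = 1/4.
Both must hold, so the binding constraint is Kai's: ρ ≥ 3/8.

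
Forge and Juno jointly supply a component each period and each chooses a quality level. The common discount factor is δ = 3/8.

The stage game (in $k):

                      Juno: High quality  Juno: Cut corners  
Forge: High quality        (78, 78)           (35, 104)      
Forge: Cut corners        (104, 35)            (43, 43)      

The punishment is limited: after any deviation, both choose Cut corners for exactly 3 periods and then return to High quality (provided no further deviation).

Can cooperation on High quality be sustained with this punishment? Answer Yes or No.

IC: δ+…+δ^3 ≥ (104−78)/(78−43) = 26/35.
At δ = 3/8: partial sum = 0.5684 < 0.7429. Cooperation not sustainable.

No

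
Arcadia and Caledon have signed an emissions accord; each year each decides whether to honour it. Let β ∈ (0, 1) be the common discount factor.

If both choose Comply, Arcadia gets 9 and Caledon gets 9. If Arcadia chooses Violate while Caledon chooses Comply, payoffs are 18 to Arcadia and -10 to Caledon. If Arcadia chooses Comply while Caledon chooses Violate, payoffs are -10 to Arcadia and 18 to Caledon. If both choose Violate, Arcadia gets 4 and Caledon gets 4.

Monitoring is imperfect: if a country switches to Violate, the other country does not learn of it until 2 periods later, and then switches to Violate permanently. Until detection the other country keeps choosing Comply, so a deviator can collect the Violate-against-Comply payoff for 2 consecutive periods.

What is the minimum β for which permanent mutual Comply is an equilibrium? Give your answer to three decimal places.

The best deviation is to choose Violate for all 2 undetected periods, earning 18 each, then 4 forever once detected.
Deviation value: 18(1−β^2)/(1−β) + 4β^2/(1−β); cooperation value: 9/(1−β).
IC: 9 ≥ 18(1−β^2) + 4β^2 = 18 − 14β^2.
So β^2 ≥ 9/14, giving β ≥ (9/14)^(1/2) ≈ 0.802.

0.802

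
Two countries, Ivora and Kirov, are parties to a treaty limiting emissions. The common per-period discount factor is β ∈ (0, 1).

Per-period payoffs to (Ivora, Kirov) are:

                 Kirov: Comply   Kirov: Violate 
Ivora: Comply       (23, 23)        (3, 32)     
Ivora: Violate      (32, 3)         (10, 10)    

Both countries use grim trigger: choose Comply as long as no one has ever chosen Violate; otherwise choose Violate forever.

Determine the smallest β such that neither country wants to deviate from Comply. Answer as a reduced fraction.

9/22

Cooperation forever yields 23 each period: 23/(1−β).
Deviating yields 32 once, then 10 forever: 32 + 10β/(1−β).
No profitable deviation requires 23/(1−β) ≥ 32 + 10β/(1−β).
Multiplying by (1−β): 23 ≥ 32(1−β) + 10β = 32 − 22β.
So 22β ≥ 9, i.e. β ≥ 9/22.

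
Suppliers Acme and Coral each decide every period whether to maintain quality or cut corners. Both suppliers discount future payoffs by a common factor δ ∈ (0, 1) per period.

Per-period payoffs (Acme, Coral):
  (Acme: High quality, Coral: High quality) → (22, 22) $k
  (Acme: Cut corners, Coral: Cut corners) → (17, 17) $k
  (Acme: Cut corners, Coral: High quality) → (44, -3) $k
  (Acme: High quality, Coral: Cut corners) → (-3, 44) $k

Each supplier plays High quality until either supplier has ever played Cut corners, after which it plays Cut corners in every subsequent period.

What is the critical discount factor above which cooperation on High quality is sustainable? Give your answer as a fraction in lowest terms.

One-period gain from deviating is 44 − 22 = 22. The loss is 22 − 17 = 5 in every subsequent period, with present value 5·δ/(1−δ).
Deviation is unprofitable when 5·δ/(1−δ) ≥ 22, i.e. δ/(1−δ) ≥ 22/5.
Equivalently δ ≥ 22/(22+5) = 22/27.

22/27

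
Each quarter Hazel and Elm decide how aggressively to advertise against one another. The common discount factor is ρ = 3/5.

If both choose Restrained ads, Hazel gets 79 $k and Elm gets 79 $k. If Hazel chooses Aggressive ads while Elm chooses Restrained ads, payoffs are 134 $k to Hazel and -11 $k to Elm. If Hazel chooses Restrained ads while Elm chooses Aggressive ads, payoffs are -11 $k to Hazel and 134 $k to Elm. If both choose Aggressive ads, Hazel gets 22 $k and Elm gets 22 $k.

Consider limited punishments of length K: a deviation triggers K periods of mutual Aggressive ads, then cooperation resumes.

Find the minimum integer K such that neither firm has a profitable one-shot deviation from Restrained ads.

3

Need Σ_{k=1}^{K} ρ^k ≥ (134−79)/(79−22) = 0.9649 at ρ = 3/5.
At K = 2 the sum is 0.9600 < 0.9649; at K = 3 it is 1.1760 ≥ 0.9649.
So the minimum punishment length is K = 3.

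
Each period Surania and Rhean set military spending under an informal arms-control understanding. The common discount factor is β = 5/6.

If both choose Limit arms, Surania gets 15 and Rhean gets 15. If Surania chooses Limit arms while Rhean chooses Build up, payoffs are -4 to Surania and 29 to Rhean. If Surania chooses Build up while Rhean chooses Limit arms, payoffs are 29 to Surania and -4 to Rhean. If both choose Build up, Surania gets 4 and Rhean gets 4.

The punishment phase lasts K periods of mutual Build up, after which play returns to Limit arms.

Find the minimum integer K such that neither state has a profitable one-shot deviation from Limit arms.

2

Need Σ_{k=1}^{K} β^k ≥ (29−15)/(15−4) = 1.2727 at β = 5/6.
At K = 1 the sum is 0.8333 < 1.2727; at K = 2 it is 1.5278 ≥ 1.2727.
So the minimum punishment length is K = 2.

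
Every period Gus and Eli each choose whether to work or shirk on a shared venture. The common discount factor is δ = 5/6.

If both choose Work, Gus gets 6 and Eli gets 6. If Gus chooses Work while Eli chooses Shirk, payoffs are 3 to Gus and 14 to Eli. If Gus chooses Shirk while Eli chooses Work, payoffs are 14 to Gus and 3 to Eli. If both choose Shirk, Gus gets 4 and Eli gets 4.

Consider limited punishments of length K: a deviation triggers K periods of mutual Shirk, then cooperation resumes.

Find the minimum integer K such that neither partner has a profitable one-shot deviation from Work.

9

IC: δ(1−δ^K)/(1−δ) ≥ (14−6)/(6−4) = 4.
With δ = 5/6: need 1 − δ^K ≥ 4·(1−5/6)/(5/6), i.e. δ^K ≤ 0.2000.
Since (5/6)^8 = 0.2326 and (5/6)^9 = 0.1938, the smallest such K is 9.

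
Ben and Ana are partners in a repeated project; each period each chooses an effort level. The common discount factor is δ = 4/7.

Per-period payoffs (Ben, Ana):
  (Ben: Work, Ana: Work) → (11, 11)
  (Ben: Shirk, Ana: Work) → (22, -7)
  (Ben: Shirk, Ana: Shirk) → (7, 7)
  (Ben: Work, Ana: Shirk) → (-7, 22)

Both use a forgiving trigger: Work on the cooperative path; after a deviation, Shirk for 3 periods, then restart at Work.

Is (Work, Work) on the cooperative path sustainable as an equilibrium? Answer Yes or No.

No

A one-shot deviation gives 22 now, then 7 for 3 periods, then back to 11.
Gain from deviating: (22−11) today; loss: (11−7) in each of the next 3 periods.
No-deviation condition: (11−7)(δ+…+δ^3) ≥ 22−11, i.e. δ+…+δ^3 ≥ 11/4.
At δ = 4/7: δ+…+δ^3 = 1.0845 < 2.7500.
So cooperation is not sustainable.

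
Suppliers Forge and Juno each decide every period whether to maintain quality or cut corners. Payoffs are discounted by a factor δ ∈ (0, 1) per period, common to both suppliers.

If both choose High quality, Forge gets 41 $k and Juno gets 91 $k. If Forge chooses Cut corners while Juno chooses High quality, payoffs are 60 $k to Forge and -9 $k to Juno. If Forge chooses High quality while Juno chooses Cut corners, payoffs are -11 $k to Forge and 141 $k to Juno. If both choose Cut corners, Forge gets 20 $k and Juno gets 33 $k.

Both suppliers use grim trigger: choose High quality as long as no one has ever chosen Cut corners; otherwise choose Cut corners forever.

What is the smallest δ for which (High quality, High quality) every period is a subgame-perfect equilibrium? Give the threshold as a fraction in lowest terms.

19/40

For Forge: deviation gain 60−41 = 19, per-period punishment loss 41−20 = 21. IC gives δ ≥ 19/40.
For Juno: gain 50, loss 58 per period, so δ ≥ 50/108 = 25/54.
The tighter constraint is Forge's, so cooperation needs δ ≥ 19/40.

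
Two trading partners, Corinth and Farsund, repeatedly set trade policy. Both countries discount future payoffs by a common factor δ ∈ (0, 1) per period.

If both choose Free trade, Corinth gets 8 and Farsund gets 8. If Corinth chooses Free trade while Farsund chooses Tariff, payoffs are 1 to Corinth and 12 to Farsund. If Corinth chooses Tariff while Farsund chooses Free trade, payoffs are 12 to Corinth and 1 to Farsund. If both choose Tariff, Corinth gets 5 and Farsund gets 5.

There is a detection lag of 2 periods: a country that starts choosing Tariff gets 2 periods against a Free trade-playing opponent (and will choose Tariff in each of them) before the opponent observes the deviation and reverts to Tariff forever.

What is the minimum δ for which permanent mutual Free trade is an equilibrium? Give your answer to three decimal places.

0.756

The best deviation is to choose Tariff for all 2 undetected periods, earning 12 each, then 5 forever once detected.
Deviation value: 12(1−δ^2)/(1−δ) + 5δ^2/(1−δ); cooperation value: 8/(1−δ).
IC: 8 ≥ 12(1−δ^2) + 5δ^2 = 12 − 7δ^2.
So δ^2 ≥ 4/7, giving δ ≥ (4/7)^(1/2) ≈ 0.756.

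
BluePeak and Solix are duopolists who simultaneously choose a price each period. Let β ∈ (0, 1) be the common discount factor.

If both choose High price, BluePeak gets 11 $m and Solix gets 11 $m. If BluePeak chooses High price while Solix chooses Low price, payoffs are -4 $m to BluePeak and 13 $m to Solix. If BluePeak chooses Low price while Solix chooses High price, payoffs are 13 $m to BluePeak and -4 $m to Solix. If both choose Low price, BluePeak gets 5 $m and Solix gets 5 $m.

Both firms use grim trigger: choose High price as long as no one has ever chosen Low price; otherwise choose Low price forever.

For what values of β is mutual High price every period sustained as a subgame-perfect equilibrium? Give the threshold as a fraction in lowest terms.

1/4

11/(1−β) ≥ 13 + 5β/(1−β)
11 ≥ 13 − 8β
β ≥ 2/8 = 1/4.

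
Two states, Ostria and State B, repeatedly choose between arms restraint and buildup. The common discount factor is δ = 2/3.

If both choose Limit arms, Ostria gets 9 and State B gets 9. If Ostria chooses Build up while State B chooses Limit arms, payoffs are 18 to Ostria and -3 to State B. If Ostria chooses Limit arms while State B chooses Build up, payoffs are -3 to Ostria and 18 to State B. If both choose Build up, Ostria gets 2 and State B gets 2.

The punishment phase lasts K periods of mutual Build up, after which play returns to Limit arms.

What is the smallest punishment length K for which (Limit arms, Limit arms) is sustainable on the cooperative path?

3

IC: δ(1−δ^K)/(1−δ) ≥ (18−9)/(9−2) = 9/7.
With δ = 2/3: need 1 − δ^K ≥ 9/7·(1−2/3)/(2/3), i.e. δ^K ≤ 0.3571.
Since (2/3)^2 = 0.4444 and (2/3)^3 = 0.2963, the smallest such K is 3.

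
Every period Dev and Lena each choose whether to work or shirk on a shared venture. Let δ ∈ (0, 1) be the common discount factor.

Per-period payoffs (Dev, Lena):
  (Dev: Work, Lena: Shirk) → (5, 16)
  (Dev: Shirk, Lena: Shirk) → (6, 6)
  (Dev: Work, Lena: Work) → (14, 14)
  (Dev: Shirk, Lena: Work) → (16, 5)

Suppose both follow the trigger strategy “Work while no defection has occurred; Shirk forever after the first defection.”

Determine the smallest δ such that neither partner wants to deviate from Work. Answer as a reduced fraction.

14/(1−δ) ≥ 16 + 6δ/(1−δ)
14 ≥ 16 − 10δ
δ ≥ 2/10 = 1/5.

1/5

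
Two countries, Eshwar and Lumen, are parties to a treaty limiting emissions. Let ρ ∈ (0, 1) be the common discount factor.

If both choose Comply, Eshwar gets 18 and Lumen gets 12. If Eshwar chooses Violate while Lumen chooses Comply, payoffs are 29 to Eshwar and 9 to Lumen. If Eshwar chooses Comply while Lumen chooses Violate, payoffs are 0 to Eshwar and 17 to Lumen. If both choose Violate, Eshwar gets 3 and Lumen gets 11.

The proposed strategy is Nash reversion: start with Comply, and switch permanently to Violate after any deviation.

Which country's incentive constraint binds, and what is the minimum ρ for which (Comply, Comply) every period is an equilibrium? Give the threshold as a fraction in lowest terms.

Eshwar's threshold: (29−18)/(29−3) = 11/26.
Lumen's threshold: (17−12)/(17−11) = 5/6.
11/26 < 5/6, so Lumen binds and ρ* = 5/6.

Lumen; ρ ≥ 5/6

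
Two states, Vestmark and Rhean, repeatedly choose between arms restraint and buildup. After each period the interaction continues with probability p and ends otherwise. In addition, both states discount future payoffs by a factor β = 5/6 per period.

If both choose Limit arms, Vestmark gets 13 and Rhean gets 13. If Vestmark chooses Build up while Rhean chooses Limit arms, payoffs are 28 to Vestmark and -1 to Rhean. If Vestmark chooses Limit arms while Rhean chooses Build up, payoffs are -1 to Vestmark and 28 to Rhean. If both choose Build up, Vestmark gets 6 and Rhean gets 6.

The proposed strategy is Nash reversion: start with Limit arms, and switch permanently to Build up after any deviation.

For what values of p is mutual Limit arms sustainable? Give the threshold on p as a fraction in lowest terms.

With continuation probability p and discount β, the effective per-period discount factor is βp.
Grim-trigger IC: βp ≥ (28−13)/(28−6) = 15/22.
So p ≥ (15/22)/(5/6) = 9/11.

9/11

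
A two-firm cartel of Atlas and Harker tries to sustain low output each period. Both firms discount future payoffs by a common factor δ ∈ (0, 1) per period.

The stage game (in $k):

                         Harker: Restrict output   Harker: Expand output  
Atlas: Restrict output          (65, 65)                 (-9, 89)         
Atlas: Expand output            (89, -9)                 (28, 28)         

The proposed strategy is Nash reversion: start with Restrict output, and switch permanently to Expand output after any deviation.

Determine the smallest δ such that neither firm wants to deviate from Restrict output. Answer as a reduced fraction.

24/61

Under grim trigger the critical discount factor is (T−C)/(T−P) with T = 89, C = 65, P = 28.
δ* = (89−65)/(89−28) = 24/61.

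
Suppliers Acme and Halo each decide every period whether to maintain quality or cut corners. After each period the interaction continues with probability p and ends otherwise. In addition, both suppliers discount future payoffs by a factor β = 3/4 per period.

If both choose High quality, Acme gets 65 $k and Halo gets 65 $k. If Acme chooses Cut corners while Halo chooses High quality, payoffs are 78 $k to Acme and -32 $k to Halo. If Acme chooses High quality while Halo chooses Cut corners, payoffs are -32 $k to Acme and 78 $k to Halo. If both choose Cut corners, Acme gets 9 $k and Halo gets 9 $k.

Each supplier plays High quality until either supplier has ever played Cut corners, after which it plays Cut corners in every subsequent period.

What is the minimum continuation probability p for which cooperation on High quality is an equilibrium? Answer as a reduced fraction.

52/207

With continuation probability p and discount β, the effective per-period discount factor is βp.
Grim-trigger IC: βp ≥ (78−65)/(78−9) = 13/69.
So p ≥ (13/69)/(3/4) = 52/207.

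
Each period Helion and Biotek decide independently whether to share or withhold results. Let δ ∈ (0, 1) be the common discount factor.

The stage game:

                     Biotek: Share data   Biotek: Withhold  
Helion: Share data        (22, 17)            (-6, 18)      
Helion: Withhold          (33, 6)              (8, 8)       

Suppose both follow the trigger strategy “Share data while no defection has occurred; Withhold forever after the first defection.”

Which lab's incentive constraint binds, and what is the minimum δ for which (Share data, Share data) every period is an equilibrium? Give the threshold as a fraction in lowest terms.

Helion's threshold: (33−22)/(33−8) = 11/25.
Biotek's threshold: (18−17)/(18−8) = 1/10.
11/25 > 1/10, so Helion binds and δ* = 11/25.

Helion; δ ≥ 11/25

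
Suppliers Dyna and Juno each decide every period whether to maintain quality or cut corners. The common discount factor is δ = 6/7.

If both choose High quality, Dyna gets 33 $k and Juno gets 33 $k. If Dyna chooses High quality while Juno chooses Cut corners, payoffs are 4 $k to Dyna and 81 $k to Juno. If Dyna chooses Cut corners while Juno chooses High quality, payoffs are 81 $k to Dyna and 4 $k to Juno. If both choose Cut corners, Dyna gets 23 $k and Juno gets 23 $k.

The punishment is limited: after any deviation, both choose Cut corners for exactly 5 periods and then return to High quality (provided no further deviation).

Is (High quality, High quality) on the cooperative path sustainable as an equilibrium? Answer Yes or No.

A one-shot deviation gives 81 now, then 23 for 5 periods, then back to 33.
Gain from deviating: (81−33) today; loss: (33−23) in each of the next 5 periods.
No-deviation condition: (33−23)(δ+…+δ^5) ≥ 81−33, i.e. δ+…+δ^5 ≥ 24/5.
At δ = 6/7: δ+…+δ^5 = 3.2240 < 4.8000.
So cooperation is not sustainable.

No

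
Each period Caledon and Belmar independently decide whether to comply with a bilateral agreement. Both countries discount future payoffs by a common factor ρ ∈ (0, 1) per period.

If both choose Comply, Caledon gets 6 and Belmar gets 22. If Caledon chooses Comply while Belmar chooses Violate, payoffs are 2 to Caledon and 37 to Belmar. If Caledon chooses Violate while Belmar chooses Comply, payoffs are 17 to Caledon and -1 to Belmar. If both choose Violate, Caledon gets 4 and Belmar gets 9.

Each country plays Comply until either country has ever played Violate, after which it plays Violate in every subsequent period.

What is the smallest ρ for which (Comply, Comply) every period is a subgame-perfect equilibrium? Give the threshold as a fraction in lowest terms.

11/13

Caledon: cooperation gives 6 each period; deviation gives 17 once then 4 forever.
  6/(1−ρ) ≥ 17 + 4ρ/(1−ρ) ⇒ ρ ≥ 11/13.
Belmar: cooperation gives 22 each period; deviation gives 37 once then 9 forever.
  ρ ≥ 15/28.
Both must hold, so the binding constraint is Caledon's: ρ ≥ 11/13.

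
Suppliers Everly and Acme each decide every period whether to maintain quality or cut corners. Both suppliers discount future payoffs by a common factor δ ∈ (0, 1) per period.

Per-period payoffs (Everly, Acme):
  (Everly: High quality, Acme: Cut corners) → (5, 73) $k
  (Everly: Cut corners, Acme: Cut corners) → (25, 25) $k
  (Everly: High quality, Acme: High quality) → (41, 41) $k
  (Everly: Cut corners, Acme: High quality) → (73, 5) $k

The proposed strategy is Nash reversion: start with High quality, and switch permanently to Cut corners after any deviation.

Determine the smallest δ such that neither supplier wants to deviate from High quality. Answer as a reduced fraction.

Cooperation forever yields 41 each period: 41/(1−δ).
Deviating yields 73 once, then 25 forever: 73 + 25δ/(1−δ).
No profitable deviation requires 41/(1−δ) ≥ 73 + 25δ/(1−δ).
Multiplying by (1−δ): 41 ≥ 73(1−δ) + 25δ = 73 − 48δ.
So 48δ ≥ 32, i.e. δ ≥ 32/48 = 2/3.

2/3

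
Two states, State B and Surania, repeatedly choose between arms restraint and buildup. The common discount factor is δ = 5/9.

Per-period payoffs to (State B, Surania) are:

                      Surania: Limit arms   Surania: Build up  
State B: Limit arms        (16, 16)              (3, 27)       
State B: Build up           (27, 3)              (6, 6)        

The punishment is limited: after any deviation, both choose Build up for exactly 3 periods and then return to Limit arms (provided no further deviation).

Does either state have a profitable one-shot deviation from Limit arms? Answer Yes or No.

A one-shot deviation gives 27 now, then 6 for 3 periods, then back to 16.
Gain from deviating: (27−16) today; loss: (16−6) in each of the next 3 periods.
No-deviation condition: (16−6)(δ+…+δ^3) ≥ 27−16, i.e. δ+…+δ^3 ≥ 11/10.
At δ = 5/9: δ+…+δ^3 = 1.0357 < 1.1000.
So cooperation is not sustainable.

Yes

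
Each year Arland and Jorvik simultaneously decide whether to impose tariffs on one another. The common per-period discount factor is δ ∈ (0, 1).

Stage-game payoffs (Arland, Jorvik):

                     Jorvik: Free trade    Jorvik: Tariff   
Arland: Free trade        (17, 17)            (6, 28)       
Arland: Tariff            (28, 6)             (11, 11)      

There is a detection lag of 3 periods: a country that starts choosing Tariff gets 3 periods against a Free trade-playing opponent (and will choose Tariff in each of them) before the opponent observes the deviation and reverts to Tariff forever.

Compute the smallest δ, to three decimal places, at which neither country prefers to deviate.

Deviating for the 3 undetected periods gains 28−17 = 11 per period over cooperation, then loses 17−11 = 6 per period forever once punishment starts.
Gain: 11(1 + δ + … + δ^2); loss: 6·δ^3/(1−δ).
No profitable deviation ⇔ 11(1−δ^3) ≤ 6·δ^3, i.e. δ^3 ≥ 11/(11+6) = 11/17.
Hence δ ≥ (11/17)^(1/3) ≈ 0.865.

0.865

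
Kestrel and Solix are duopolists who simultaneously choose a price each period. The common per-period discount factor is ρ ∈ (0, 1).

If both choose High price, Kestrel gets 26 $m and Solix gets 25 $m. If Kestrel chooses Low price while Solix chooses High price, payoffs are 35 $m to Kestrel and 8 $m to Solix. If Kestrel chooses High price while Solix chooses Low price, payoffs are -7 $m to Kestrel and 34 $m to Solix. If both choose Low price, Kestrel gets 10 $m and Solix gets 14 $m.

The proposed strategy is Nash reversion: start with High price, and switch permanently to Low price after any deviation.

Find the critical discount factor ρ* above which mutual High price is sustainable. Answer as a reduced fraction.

For Kestrel: deviation gain 35−26 = 9, per-period punishment loss 26−10 = 16. IC gives ρ ≥ 9/25.
For Solix: gain 9, loss 11 per period, so ρ ≥ 9/20.
The tighter constraint is Solix's, so cooperation needs ρ ≥ 9/20.

9/20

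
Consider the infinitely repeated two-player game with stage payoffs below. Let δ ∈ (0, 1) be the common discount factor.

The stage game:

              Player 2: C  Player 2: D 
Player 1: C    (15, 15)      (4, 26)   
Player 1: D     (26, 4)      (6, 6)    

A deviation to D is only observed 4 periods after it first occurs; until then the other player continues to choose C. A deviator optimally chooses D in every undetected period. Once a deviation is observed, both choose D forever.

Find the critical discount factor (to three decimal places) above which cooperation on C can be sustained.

0.861

The best deviation is to choose D for all 4 undetected periods, earning 26 each, then 6 forever once detected.
Deviation value: 26(1−δ^4)/(1−δ) + 6δ^4/(1−δ); cooperation value: 15/(1−δ).
IC: 15 ≥ 26(1−δ^4) + 6δ^4 = 26 − 20δ^4.
So δ^4 ≥ 11/20, giving δ ≥ (11/20)^(1/4) ≈ 0.861.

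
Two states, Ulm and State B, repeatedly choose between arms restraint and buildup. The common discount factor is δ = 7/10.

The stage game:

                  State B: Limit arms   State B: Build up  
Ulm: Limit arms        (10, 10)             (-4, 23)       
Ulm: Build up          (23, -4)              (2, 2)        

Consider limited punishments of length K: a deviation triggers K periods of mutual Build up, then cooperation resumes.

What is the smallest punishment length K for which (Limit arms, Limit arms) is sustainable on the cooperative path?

No profitable deviation requires (10−2)(δ+…+δ^K) ≥ 23−10, i.e. δ+…+δ^K ≥ 13/8 ≈ 1.6250.
With δ = 7/10, the partial sums are K=1: 0.7000, K=2: 1.1900, K=3: 1.5330, K=4: 1.7731.
K = 4 is the first length at which the sum reaches 1.6250.

4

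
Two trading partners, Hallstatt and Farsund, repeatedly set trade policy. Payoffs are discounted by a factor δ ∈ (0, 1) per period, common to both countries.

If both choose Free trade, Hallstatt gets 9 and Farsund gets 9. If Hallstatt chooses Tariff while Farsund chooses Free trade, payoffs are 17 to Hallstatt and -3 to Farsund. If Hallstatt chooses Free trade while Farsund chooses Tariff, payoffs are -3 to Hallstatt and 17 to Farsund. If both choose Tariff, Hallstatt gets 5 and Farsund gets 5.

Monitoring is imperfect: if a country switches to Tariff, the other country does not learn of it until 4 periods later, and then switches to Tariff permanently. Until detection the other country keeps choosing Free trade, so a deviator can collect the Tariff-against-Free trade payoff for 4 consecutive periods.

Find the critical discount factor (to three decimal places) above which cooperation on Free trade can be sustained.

0.904

A deviator earns 17 for 4 periods, then 5 forever; cooperating earns 9 forever. Multiplying the IC by (1−δ):
9 ≥ 17(1−δ^4) + 5δ^4, so 12·δ^4 ≥ 8 and δ^4 ≥ 2/3.
δ ≥ (2/3)^(1/4) ≈ 0.904.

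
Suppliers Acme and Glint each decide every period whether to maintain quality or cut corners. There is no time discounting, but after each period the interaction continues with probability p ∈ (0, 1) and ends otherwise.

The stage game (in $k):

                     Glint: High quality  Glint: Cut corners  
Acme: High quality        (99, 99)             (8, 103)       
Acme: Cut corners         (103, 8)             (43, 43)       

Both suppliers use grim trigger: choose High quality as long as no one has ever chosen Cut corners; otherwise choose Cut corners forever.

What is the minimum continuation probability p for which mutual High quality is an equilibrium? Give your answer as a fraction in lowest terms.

With no time discounting, the continuation probability p plays the role of the discount factor.
Grim-trigger IC: 99/(1−p) ≥ 103 + 43p/(1−p) ⇒ p ≥ (103−99)/(103−43) = 1/15.

1/15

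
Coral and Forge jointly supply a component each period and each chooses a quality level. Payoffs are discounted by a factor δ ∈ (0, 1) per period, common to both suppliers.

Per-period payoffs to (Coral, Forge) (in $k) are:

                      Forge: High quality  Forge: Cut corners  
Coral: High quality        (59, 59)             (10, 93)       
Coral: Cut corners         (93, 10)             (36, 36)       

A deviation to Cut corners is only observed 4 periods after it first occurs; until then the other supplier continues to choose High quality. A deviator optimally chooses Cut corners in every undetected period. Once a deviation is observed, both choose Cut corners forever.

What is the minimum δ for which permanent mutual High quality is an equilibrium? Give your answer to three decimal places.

0.879

The best deviation is to choose Cut corners for all 4 undetected periods, earning 93 each, then 36 forever once detected.
Deviation value: 93(1−δ^4)/(1−δ) + 36δ^4/(1−δ); cooperation value: 59/(1−δ).
IC: 59 ≥ 93(1−δ^4) + 36δ^4 = 93 − 57δ^4.
So δ^4 ≥ 34/57, giving δ ≥ (34/57)^(1/4) ≈ 0.879.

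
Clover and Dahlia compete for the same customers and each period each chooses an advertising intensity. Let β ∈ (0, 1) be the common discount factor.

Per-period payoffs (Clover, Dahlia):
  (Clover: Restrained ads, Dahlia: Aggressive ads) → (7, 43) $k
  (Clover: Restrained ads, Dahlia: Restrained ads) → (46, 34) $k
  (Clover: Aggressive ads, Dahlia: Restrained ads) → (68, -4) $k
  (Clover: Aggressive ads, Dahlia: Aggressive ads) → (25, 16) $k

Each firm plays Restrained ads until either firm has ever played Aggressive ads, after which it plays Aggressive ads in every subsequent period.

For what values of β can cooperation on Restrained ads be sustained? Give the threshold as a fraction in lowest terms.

Clover: cooperation gives 46 each period; deviation gives 68 once then 25 forever.
  46/(1−β) ≥ 68 + 25β/(1−β) ⇒ β ≥ 22/43.
Dahlia: cooperation gives 34 each period; deviation gives 43 once then 16 forever.
  β ≥ 9/27 = 1/3.
Both must hold, so the binding constraint is Clover's: β ≥ 22/43.

22/43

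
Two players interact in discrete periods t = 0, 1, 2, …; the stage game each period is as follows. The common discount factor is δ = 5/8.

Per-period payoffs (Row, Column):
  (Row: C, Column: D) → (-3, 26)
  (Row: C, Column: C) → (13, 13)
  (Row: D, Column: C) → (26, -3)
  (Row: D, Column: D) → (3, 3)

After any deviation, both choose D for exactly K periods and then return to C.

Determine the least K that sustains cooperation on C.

IC: δ(1−δ^K)/(1−δ) ≥ (26−13)/(13−3) = 13/10.
With δ = 5/8: need 1 − δ^K ≥ 13/10·(1−5/8)/(5/8), i.e. δ^K ≤ 0.2200.
Since (5/8)^3 = 0.2441 and (5/8)^4 = 0.1526, the smallest such K is 4.

4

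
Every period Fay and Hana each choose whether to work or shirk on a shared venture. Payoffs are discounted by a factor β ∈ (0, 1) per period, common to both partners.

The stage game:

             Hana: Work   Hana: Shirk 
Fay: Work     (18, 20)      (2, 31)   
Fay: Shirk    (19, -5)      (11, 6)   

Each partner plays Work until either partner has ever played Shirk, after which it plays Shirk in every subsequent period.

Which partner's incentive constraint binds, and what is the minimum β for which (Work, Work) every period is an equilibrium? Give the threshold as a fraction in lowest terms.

Hana; β ≥ 11/25

Fay's threshold: (19−18)/(19−11) = 1/8.
Hana's threshold: (31−20)/(31−6) = 11/25.
1/8 < 11/25, so Hana binds and β* = 11/25.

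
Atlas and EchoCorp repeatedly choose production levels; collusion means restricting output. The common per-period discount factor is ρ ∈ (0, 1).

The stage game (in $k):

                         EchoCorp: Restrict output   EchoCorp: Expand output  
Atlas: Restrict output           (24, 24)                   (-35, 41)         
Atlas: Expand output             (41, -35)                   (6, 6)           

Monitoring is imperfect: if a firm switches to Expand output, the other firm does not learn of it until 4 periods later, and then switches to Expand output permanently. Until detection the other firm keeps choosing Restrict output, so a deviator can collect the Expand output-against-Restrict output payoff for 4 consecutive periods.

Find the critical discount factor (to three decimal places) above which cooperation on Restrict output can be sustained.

A deviator earns 41 for 4 periods, then 6 forever; cooperating earns 24 forever. Multiplying the IC by (1−ρ):
24 ≥ 41(1−ρ^4) + 6ρ^4, so 35·ρ^4 ≥ 17 and ρ^4 ≥ 17/35.
ρ ≥ (17/35)^(1/4) ≈ 0.835.

0.835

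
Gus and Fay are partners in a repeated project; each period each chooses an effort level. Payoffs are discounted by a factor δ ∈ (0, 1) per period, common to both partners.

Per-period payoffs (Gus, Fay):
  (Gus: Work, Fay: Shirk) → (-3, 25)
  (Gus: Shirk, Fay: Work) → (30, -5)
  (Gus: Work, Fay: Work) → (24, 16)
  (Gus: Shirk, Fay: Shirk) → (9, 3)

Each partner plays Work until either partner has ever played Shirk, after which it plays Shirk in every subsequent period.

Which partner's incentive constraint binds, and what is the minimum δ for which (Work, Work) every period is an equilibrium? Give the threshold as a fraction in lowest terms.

For Gus: deviation gain 30−24 = 6, per-period punishment loss 24−9 = 15. IC gives δ ≥ 6/21 = 2/7.
For Fay: gain 9, loss 13 per period, so δ ≥ 9/22.
The tighter constraint is Fay's, so cooperation needs δ ≥ 9/22.

Fay; δ ≥ 9/22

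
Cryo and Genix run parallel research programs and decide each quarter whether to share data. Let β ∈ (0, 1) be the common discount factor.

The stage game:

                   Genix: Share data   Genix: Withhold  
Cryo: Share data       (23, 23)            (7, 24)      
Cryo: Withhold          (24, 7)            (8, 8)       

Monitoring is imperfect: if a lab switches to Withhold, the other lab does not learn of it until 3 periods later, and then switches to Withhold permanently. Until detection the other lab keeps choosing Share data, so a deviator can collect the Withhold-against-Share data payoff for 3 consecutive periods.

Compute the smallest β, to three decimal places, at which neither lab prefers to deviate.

0.397

The best deviation is to choose Withhold for all 3 undetected periods, earning 24 each, then 8 forever once detected.
Deviation value: 24(1−β^3)/(1−β) + 8β^3/(1−β); cooperation value: 23/(1−β).
IC: 23 ≥ 24(1−β^3) + 8β^3 = 24 − 16β^3.
So β^3 ≥ 1/16, giving β ≥ (1/16)^(1/3) ≈ 0.397.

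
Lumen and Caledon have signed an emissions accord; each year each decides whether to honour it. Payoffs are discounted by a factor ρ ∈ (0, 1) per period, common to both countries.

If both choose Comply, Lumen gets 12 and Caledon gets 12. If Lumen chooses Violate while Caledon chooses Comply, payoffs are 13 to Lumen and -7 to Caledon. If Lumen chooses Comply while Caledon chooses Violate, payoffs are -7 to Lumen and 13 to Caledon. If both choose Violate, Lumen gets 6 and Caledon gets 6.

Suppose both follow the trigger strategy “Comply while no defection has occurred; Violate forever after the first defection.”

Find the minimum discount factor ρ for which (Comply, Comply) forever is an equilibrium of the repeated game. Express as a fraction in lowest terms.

Cooperation forever yields 12 each period: 12/(1−ρ).
Deviating yields 13 once, then 6 forever: 13 + 6ρ/(1−ρ).
No profitable deviation requires 12/(1−ρ) ≥ 13 + 6ρ/(1−ρ).
Multiplying by (1−ρ): 12 ≥ 13(1−ρ) + 6ρ = 13 − 7ρ.
So 7ρ ≥ 1, i.e. ρ ≥ 1/7.

1/7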